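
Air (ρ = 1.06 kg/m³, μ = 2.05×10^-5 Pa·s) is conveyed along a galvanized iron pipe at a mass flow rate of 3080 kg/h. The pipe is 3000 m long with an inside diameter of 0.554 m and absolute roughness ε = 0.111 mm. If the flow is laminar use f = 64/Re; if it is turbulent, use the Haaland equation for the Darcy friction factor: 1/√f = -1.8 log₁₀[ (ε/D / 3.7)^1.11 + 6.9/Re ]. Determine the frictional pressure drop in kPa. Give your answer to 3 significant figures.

ΔP ≈ 0.607 kPa

ṁ = 3080 kg/h = 3080/3600 = 0.8556 kg/s.
A = πD²/4 = π(0.554)²/4 = 0.2411 m²; mean velocity V = ṁ/(ρA) = 0.8556/(1.06 · 0.2411) = 3.348 m/s.
Reynolds number Re = ρVD/μ = 1.06 · 3.348 · 0.554 / 2.05e-05 = 9.592e+04.
Re > 4000 → turbulent. Relative roughness ε/D = 0.000111/0.554 = 0.0002. Haaland: 1/√f = -1.8 log₁₀[(0.0002/3.7)^1.11 + 6.9/9.592e+04] = -1.8 log₁₀[1.84e-05 + 7.19e-05] = 7.28, so f = 0.01887.
Darcy-Weisbach: ΔP = f(L/D)(ρV²/2) = 0.01887·(3000/0.554)·(1.06·3.348²/2) = 0.01887·5415·5.942 = 607.2 Pa.
ΔP = 607.2 Pa = 0.607 kPa.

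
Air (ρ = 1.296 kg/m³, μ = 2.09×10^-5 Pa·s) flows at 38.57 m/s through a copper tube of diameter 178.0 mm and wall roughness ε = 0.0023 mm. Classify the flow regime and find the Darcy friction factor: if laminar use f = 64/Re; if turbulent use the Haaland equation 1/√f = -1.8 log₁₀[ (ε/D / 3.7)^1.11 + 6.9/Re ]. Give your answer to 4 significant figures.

f ≈ 0.01358

Re = ρVD/μ = 1.296·38.57·0.178/2.09e-05 = 4.257e+05.
Re > 4000 → turbulent. ε/D = 2.3e-06/0.178 = 1.29e-05; Haaland: 1/√f = -1.8 log₁₀[8.77e-07 + 1.62e-05] = 8.581, so f = 0.01358.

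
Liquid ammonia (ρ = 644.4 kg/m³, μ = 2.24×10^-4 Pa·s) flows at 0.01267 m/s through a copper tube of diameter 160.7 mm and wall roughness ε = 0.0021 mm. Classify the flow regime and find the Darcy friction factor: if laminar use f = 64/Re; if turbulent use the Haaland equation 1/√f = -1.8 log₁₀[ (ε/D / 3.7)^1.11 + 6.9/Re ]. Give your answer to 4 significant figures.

f ≈ 0.03599

Re = ρVD/μ = 644.4·0.01267·0.1607/0.000224 = 5857.
Re > 4000 → turbulent. ε/D = 2.1e-06/0.1607 = 1.31e-05; Haaland: 1/√f = -1.8 log₁₀[8.88e-07 + 0.00118] = 5.271, so f = 0.03599.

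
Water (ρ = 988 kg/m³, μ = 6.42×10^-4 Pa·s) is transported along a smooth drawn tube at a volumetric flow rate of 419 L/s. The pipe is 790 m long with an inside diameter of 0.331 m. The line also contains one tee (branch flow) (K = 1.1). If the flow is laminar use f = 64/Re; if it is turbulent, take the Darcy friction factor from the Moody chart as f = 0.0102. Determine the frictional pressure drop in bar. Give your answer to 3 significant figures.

ΔP ≈ 2.98 bar

Q = 419 L/s = 419/1000 = 0.419 m³/s.
Cross-sectional area A = πD²/4 = π(0.331)²/4 = 0.08605 m²; mean velocity V = Q/A = 0.419/0.08605 = 4.869 m/s.
Reynolds number Re = ρVD/μ = 988 · 4.869 · 0.331 / 0.000642 = 2.48e+06.
Re > 4000 → turbulent; use the Moody-chart value f = 0.0102.
Total minor-loss coefficient ΣK = 1·1.1 = 1.1.
ΔP = [f·L/D + ΣK]·(ρV²/2) = [0.0102·790/0.331 + 1.1]·(988·4.869²/2) = [24.34 + 1.1]·1.171e+04 = 2.98e+05 Pa.
ΔP = 2.98e+05 Pa = 2.98 bar.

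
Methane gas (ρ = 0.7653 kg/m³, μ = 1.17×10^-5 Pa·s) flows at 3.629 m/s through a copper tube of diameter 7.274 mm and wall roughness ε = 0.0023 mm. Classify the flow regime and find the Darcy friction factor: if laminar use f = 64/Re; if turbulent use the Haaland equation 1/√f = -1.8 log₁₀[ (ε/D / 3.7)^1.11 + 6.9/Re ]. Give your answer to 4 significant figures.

f ≈ 0.03707

Re = ρVD/μ = 0.7653·3.629·0.007274/1.17e-05 = 1727.
Re < 2300 → laminar, so f = 64/Re = 0.03707 (roughness is irrelevant in laminar flow).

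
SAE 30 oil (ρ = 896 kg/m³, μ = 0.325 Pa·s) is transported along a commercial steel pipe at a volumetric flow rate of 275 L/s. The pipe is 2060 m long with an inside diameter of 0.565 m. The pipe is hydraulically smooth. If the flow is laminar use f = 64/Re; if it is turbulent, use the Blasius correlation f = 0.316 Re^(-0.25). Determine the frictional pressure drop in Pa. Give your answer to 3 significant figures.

ΔP ≈ 73600 Pa

Q = 275 L/s = 275/1000 = 0.275 m³/s.
Cross-sectional area A = πD²/4 = π(0.565)²/4 = 0.2507 m²; mean velocity V = Q/A = 0.275/0.2507 = 1.097 m/s.
Reynolds number Re = ρVD/μ = 896 · 1.097 · 0.565 / 0.325 = 1709.
Re < 2300 → laminar flow, so f = 64/Re = 64/1709 = 0.03746 (the turbulent correlation is not needed).
Darcy-Weisbach: ΔP = f(L/D)(ρV²/2) = 0.03746·(2060/0.565)·(896·1.097²/2) = 0.03746·3646·539 = 7.361e+04 Pa.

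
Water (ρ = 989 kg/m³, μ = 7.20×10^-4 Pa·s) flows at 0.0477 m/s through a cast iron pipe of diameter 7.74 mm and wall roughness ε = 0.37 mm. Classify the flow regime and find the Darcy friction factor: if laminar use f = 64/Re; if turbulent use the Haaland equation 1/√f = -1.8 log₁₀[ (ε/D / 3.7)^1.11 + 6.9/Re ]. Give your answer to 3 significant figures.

f ≈ 0.126

Re = ρVD/μ = 989·0.0477·0.00774/0.00072 = 507.1.
Re < 2300 → laminar, so f = 64/Re = 0.1262 (roughness is irrelevant in laminar flow).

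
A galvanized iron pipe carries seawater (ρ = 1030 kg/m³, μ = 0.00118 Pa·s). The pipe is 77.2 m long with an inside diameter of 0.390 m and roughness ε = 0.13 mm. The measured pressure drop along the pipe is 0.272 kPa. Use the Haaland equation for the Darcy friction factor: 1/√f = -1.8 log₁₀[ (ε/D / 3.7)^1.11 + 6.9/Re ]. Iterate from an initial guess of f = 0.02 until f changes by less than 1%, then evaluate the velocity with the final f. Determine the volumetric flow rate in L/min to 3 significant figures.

Rearranging Darcy-Weisbach: V = √(2·ΔP·D/(f·L·ρ)). With ε/D = 0.00013/0.39 = 0.000333, iterate starting from f = 0.02:
  f = 0.02 → V = √(2·272·0.39/(0.02·77.2·1030)) = 0.3652 m/s; Re = ρVD/μ = 1.243e+05; f → 0.01876
  f = 0.01876 → V = 0.3771 m/s; Re = 1.284e+05; f → 0.01868
Converged (Δf/f < 1%). With the final f = 0.01868: V = √(2·272·0.39/(0.01868·77.2·1030)) = 0.378 m/s.
Q = V·A = 0.378·(π/4·0.39²) = 0.04515 m³/s = 2710 L/min.

Q ≈ 2710 L/min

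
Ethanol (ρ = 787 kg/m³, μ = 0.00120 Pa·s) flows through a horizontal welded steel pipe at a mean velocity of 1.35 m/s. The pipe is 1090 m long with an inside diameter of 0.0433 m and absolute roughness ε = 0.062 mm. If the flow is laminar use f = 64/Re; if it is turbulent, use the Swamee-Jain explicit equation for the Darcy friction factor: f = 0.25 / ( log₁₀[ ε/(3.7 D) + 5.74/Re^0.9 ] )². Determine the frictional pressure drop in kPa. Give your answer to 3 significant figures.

ΔP ≈ 473 kPa

Reynolds number Re = ρVD/μ = 787 · 1.35 · 0.0433 / 0.0012 = 3.834e+04.
Re > 4000 → turbulent. Relative roughness ε/D = 6.2e-05/0.0433 = 0.00143. Swamee-Jain: f = 0.25/(log₁₀[0.00143/3.7 + 5.74/3.834e+04^0.9])² = 0.25/(log₁₀[0.000387 + 0.00043])² = 0.25/(-3.088)² = 0.02622.
Darcy-Weisbach: ΔP = f(L/D)(ρV²/2) = 0.02622·(1090/0.0433)·(787·1.35²/2) = 0.02622·2.517e+04·717.2 = 4.734e+05 Pa.
ΔP = 4.734e+05 Pa = 473 kPa.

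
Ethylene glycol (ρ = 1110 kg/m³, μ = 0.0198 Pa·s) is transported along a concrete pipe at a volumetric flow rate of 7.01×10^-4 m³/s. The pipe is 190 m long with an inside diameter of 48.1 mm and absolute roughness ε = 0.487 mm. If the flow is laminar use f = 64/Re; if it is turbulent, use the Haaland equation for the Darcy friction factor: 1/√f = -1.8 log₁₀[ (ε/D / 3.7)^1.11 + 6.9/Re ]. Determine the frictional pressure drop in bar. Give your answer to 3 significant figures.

Cross-sectional area A = πD²/4 = π(0.0481)²/4 = 0.001817 m²; mean velocity V = Q/A = 0.000701/0.001817 = 0.3858 m/s.
Reynolds number Re = ρVD/μ = 1110 · 0.3858 · 0.0481 / 0.0198 = 1040.
Re < 2300 → laminar flow, so f = 64/Re = 64/1040 = 0.06152 (the turbulent correlation is not needed).
Darcy-Weisbach: ΔP = f(L/D)(ρV²/2) = 0.06152·(190/0.0481)·(1110·0.3858²/2) = 0.06152·3950·82.6 = 2.007e+04 Pa.
ΔP = 2.007e+04 Pa = 0.201 bar.

ΔP ≈ 0.201 bar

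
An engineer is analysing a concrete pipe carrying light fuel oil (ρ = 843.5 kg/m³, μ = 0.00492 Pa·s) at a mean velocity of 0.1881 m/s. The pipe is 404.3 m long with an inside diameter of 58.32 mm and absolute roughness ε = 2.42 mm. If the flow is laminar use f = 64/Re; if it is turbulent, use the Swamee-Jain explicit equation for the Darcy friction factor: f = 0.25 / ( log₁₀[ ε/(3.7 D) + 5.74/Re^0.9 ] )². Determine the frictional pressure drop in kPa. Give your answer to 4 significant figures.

ΔP ≈ 3.520 kPa

Reynolds number Re = ρVD/μ = 843.5 · 0.1881 · 0.05832 / 0.00492 = 1881.
Re < 2300 → laminar flow, so f = 64/Re = 64/1881 = 0.03403 (the turbulent correlation is not needed).
Darcy-Weisbach: ΔP = f(L/D)(ρV²/2) = 0.03403·(404.3/0.05832)·(843.5·0.1881²/2) = 0.03403·6932·14.92 = 3520 Pa.
ΔP = 3520 Pa = 3.520 kPa.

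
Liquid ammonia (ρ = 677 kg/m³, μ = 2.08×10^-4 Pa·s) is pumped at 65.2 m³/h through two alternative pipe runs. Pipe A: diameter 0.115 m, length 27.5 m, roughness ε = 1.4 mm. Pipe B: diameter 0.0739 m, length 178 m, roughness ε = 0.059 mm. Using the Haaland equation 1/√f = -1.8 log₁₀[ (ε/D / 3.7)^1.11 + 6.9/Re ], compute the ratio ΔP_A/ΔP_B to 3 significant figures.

Pipe A: V = Q/A = 0.01811/0.01039 = 1.744 m/s; Re = 6.527e+05; ε/D = 0.0122; Haaland → f = 0.04072; ΔP_A = f(L/D)(ρV²/2) = 1.002e+04 Pa.
Pipe B: V = Q/A = 0.01811/0.004289 = 4.222 m/s; Re = 1.016e+06; ε/D = 0.000798; Haaland → f = 0.01895; ΔP_B = f(L/D)(ρV²/2) = 2.754e+05 Pa.
ΔP_A/ΔP_B = 1.002e+04/2.754e+05 = 0.0364.

ΔP_A/ΔP_B ≈ 0.0364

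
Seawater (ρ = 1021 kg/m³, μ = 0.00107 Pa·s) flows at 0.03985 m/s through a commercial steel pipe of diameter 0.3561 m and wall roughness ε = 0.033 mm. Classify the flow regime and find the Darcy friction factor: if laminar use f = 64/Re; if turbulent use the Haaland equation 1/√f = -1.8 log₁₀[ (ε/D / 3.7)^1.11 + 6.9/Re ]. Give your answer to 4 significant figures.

Re = ρVD/μ = 1021·0.03985·0.3561/0.00107 = 1.354e+04.
Re > 4000 → turbulent. ε/D = 3.3e-05/0.3561 = 9.27e-05; Haaland: 1/√f = -1.8 log₁₀[7.81e-06 + 0.00051] = 5.915, so f = 0.02858.

f ≈ 0.02858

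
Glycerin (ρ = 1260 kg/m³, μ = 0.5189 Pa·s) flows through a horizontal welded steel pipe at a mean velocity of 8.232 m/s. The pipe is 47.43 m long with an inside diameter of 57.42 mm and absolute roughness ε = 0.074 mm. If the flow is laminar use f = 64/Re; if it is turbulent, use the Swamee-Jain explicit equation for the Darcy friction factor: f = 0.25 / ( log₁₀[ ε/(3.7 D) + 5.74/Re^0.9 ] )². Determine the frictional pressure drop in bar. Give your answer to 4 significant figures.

Reynolds number Re = ρVD/μ = 1260 · 8.232 · 0.05742 / 0.519 = 1148.
Re < 2300 → laminar flow, so f = 64/Re = 64/1148 = 0.05576 (the turbulent correlation is not needed).
Darcy-Weisbach: ΔP = f(L/D)(ρV²/2) = 0.05576·(47.43/0.05742)·(1260·8.232²/2) = 0.05576·826·4.269e+04 = 1.966e+06 Pa.
ΔP = 1.966e+06 Pa = 19.66 bar.

ΔP ≈ 19.66 bar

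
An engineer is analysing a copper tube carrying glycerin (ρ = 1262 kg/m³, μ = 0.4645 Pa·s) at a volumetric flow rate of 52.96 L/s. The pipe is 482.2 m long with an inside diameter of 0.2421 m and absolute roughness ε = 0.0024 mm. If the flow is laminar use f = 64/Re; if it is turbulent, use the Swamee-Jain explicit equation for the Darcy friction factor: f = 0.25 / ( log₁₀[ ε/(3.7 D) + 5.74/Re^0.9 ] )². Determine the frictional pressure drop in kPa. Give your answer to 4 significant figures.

ΔP ≈ 140.7 kPa

Q = 52.96 L/s = 52.96/1000 = 0.05296 m³/s.
Cross-sectional area A = πD²/4 = π(0.2421)²/4 = 0.04603 m²; mean velocity V = Q/A = 0.05296/0.04603 = 1.15 m/s.
Reynolds number Re = ρVD/μ = 1262 · 1.15 · 0.2421 / 0.465 = 756.7.
Re < 2300 → laminar flow, so f = 64/Re = 64/756.7 = 0.08458 (the turbulent correlation is not needed).
Darcy-Weisbach: ΔP = f(L/D)(ρV²/2) = 0.08458·(482.2/0.2421)·(1262·1.15²/2) = 0.08458·1992·835.2 = 1.407e+05 Pa.
ΔP = 1.407e+05 Pa = 140.7 kPa.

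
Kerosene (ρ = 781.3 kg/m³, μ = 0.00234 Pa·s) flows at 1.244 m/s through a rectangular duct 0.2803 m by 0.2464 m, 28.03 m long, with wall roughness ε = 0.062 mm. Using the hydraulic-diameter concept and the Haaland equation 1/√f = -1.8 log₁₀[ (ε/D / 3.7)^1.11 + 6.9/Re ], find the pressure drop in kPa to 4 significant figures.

Hydraulic diameter D_h = 4A/P = 4·(0.2803·0.2464)/(2·(0.2803+0.2464)) = 0.2763/1.053 = 0.2623 m.
Re = ρVD_h/μ = 781.3·1.244·0.2623/0.00234 = 1.089e+05.
ε/D_h = 6.2e-05/0.2623 = 0.000236; Haaland gives 1/√f = -1.8 log₁₀[2.21e-05+6.33e-05] = 7.323, so f = 0.01865.
ΔP = f(L/D_h)(ρV²/2) = 0.01865·28.03/0.2623·604.5 = 1205 Pa.
ΔP = 1.205 kPa.

ΔP ≈ 1.205 kPa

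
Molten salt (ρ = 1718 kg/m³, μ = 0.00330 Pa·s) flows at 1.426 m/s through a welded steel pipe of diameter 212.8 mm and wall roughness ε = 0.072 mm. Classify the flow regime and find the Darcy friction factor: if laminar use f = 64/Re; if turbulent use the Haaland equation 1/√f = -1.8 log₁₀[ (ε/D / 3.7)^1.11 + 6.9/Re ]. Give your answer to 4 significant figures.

f ≈ 0.01822

Re = ρVD/μ = 1718·1.426·0.2128/0.0033 = 1.58e+05.
Re > 4000 → turbulent. ε/D = 7.2e-05/0.2128 = 0.000338; Haaland: 1/√f = -1.8 log₁₀[3.29e-05 + 4.37e-05] = 7.409, so f = 0.01822.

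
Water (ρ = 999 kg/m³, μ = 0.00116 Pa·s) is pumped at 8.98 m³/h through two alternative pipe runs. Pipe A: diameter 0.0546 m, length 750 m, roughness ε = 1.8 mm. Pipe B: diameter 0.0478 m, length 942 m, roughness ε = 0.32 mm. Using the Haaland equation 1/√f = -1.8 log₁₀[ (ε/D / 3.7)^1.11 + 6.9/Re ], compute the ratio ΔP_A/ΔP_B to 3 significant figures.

ΔP_A/ΔP_B ≈ 0.714

Pipe A: V = Q/A = 0.002494/0.002341 = 1.065 m/s; Re = 5.01e+04; ε/D = 0.033; Haaland → f = 0.06019; ΔP_A = f(L/D)(ρV²/2) = 4.687e+05 Pa.
Pipe B: V = Q/A = 0.002494/0.001795 = 1.39 m/s; Re = 5.722e+04; ε/D = 0.00669; Haaland → f = 0.03453; ΔP_B = f(L/D)(ρV²/2) = 6.568e+05 Pa.
ΔP_A/ΔP_B = 4.687e+05/6.568e+05 = 0.714.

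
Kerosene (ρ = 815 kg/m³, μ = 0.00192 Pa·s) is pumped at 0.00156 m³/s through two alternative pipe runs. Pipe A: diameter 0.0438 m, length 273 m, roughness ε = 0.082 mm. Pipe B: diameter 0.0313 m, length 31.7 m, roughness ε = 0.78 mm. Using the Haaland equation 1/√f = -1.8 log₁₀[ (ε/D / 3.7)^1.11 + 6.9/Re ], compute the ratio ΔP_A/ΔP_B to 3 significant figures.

ΔP_A/ΔP_B ≈ 0.869

Pipe A: V = Q/A = 0.00156/0.001507 = 1.035 m/s; Re = 1.925e+04; ε/D = 0.00187; Haaland → f = 0.02944; ΔP_A = f(L/D)(ρV²/2) = 8.015e+04 Pa.
Pipe B: V = Q/A = 0.00156/0.0007694 = 2.027 m/s; Re = 2.694e+04; ε/D = 0.0249; Haaland → f = 0.05436; ΔP_B = f(L/D)(ρV²/2) = 9.222e+04 Pa.
ΔP_A/ΔP_B = 8.015e+04/9.222e+04 = 0.869.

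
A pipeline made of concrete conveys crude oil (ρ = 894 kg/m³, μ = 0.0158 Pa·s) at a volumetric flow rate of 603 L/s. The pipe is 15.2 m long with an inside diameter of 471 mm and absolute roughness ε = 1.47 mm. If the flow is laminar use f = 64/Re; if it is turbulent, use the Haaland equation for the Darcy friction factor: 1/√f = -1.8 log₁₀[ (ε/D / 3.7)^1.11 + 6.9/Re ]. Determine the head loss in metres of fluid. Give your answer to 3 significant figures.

h_f ≈ 0.547 m

Q = 603 L/s = 603/1000 = 0.603 m³/s.
Cross-sectional area A = πD²/4 = π(0.471)²/4 = 0.1742 m²; mean velocity V = Q/A = 0.603/0.1742 = 3.461 m/s.
Reynolds number Re = ρVD/μ = 894 · 3.461 · 0.471 / 0.0158 = 9.223e+04.
Re > 4000 → turbulent. Relative roughness ε/D = 0.00147/0.471 = 0.00312. Haaland: 1/√f = -1.8 log₁₀[(0.00312/3.7)^1.11 + 6.9/9.223e+04] = -1.8 log₁₀[0.000387 + 7.48e-05] = 6.004, so f = 0.02774.
Darcy-Weisbach: ΔP = f(L/D)(ρV²/2) = 0.02774·(15.2/0.471)·(894·3.461²/2) = 0.02774·32.27·5354 = 4794 Pa.
Head loss h_f = ΔP/(ρg) = 4794/(894·9.81) = 0.547 m.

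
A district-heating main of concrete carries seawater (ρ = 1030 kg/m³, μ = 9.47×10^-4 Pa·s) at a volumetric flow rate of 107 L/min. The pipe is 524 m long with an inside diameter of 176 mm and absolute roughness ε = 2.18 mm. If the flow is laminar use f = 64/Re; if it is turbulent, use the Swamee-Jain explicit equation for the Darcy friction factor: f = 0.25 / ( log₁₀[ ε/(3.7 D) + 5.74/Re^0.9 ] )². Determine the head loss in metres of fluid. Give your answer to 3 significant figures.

h_f ≈ 0.0367 m

Q = 107 L/min = 107/60000 = 0.001783 m³/s.
Cross-sectional area A = πD²/4 = π(0.176)²/4 = 0.02433 m²; mean velocity V = Q/A = 0.001783/0.02433 = 0.0733 m/s.
Reynolds number Re = ρVD/μ = 1030 · 0.0733 · 0.176 / 0.000947 = 1.403e+04.
Re > 4000 → turbulent. Relative roughness ε/D = 0.00218/0.176 = 0.0124. Swamee-Jain: f = 0.25/(log₁₀[0.0124/3.7 + 5.74/1.403e+04^0.9])² = 0.25/(log₁₀[0.00335 + 0.00106])² = 0.25/(-2.356)² = 0.04506.
Darcy-Weisbach: ΔP = f(L/D)(ρV²/2) = 0.04506·(524/0.176)·(1030·0.0733²/2) = 0.04506·2977·2.767 = 371.2 Pa.
Head loss h_f = ΔP/(ρg) = 371.2/(1030·9.81) = 0.0367 m.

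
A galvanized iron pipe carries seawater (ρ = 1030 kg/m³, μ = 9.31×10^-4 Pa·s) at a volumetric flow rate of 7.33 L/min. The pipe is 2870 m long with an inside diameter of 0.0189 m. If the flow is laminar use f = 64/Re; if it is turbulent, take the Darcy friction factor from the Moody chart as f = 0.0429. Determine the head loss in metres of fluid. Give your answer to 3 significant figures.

Q = 7.33 L/min = 7.33/60000 = 0.0001222 m³/s.
Cross-sectional area A = πD²/4 = π(0.0189)²/4 = 0.0002806 m²; mean velocity V = Q/A = 0.0001222/0.0002806 = 0.4355 m/s.
Reynolds number Re = ρVD/μ = 1030 · 0.4355 · 0.0189 / 0.000931 = 9105.
Re > 4000 → turbulent; use the Moody-chart value f = 0.0429.
Darcy-Weisbach: ΔP = f(L/D)(ρV²/2) = 0.0429·(2870/0.0189)·(1030·0.4355²/2) = 0.0429·1.519e+05·97.65 = 6.362e+05 Pa.
Head loss h_f = ΔP/(ρg) = 6.362e+05/(1030·9.81) = 63.0 m.

h_f ≈ 63.0 m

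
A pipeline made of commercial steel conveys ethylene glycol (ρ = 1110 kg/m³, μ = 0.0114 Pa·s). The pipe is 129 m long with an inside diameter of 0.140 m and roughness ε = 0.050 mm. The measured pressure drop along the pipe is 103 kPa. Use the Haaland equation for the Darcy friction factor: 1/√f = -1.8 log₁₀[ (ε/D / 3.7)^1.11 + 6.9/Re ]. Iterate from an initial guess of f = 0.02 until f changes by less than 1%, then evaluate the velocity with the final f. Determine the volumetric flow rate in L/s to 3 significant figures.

Q ≈ 45.9 L/s

Rearranging Darcy-Weisbach: V = √(2·ΔP·D/(f·L·ρ)). With ε/D = 5e-05/0.14 = 0.000357, iterate starting from f = 0.02:
  f = 0.02 → V = √(2·1.03e+05·0.14/(0.02·129·1110)) = 3.173 m/s; Re = ρVD/μ = 4.326e+04; f → 0.02241
  f = 0.02241 → V = 2.998 m/s; Re = 4.087e+04; f → 0.02266
  f = 0.02266 → V = 2.982 m/s; Re = 4.064e+04; f → 0.02268
Converged (Δf/f < 1%). With the final f = 0.02268: V = √(2·1.03e+05·0.14/(0.02268·129·1110)) = 2.98 m/s.
Q = V·A = 2.98·(π/4·0.14²) = 0.04587 m³/s = 45.9 L/s.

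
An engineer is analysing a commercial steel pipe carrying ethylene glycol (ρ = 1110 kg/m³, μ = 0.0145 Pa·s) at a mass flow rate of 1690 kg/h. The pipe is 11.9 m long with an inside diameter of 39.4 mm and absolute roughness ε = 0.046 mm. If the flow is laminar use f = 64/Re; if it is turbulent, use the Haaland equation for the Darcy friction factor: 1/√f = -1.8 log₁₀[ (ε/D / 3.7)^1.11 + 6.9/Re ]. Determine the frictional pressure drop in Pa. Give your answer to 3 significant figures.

ṁ = 1690 kg/h = 1690/3600 = 0.4694 kg/s.
A = πD²/4 = π(0.0394)²/4 = 0.001219 m²; mean velocity V = ṁ/(ρA) = 0.4694/(1110 · 0.001219) = 0.3469 m/s.
Reynolds number Re = ρVD/μ = 1110 · 0.3469 · 0.0394 / 0.0145 = 1046.
Re < 2300 → laminar flow, so f = 64/Re = 64/1046 = 0.06117 (the turbulent correlation is not needed).
Darcy-Weisbach: ΔP = f(L/D)(ρV²/2) = 0.06117·(11.9/0.0394)·(1110·0.3469²/2) = 0.06117·302·66.78 = 1234 Pa.

ΔP ≈ 1230 Pa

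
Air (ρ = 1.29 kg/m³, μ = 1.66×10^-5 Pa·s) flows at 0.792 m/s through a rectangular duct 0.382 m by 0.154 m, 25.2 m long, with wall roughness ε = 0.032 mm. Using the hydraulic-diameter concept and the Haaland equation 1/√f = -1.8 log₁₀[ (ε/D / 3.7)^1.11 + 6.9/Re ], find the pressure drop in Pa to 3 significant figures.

ΔP ≈ 1.33 Pa

Hydraulic diameter D_h = 4A/P = 4·(0.382·0.154)/(2·(0.382+0.154)) = 0.2353/1.072 = 0.2195 m.
Re = ρVD_h/μ = 1.29·0.792·0.2195/1.66e-05 = 1.351e+04.
ε/D_h = 3.2e-05/0.2195 = 0.000146; Haaland gives 1/√f = -1.8 log₁₀[1.29e-05+0.000511] = 5.906, so f = 0.02867.
ΔP = f(L/D_h)(ρV²/2) = 0.02867·25.2/0.2195·0.4046 = 1.332 Pa.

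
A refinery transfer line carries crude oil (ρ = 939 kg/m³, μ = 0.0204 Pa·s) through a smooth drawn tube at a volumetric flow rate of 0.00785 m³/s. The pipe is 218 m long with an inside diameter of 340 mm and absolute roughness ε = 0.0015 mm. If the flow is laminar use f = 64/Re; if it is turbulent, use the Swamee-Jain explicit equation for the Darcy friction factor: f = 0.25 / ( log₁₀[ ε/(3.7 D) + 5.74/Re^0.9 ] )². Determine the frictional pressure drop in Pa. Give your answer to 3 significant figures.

ΔP ≈ 106 Pa

Cross-sectional area A = πD²/4 = π(0.34)²/4 = 0.09079 m²; mean velocity V = Q/A = 0.00785/0.09079 = 0.08646 m/s.
Reynolds number Re = ρVD/μ = 939 · 0.08646 · 0.34 / 0.0204 = 1353.
Re < 2300 → laminar flow, so f = 64/Re = 64/1353 = 0.0473 (the turbulent correlation is not needed).
Darcy-Weisbach: ΔP = f(L/D)(ρV²/2) = 0.0473·(218/0.34)·(939·0.08646²/2) = 0.0473·641.2·3.51 = 106.4 Pa.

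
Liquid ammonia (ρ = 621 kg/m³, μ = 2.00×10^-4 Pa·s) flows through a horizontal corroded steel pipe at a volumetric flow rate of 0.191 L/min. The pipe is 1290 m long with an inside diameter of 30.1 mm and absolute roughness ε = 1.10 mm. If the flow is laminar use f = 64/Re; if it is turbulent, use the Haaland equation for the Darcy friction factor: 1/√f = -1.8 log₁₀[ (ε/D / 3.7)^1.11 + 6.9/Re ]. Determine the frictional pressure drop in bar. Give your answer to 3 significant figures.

Q = 0.191 L/min = 0.191/60000 = 3.183e-06 m³/s.
Cross-sectional area A = πD²/4 = π(0.0301)²/4 = 0.0007116 m²; mean velocity V = Q/A = 3.183e-06/0.0007116 = 0.004474 m/s.
Reynolds number Re = ρVD/μ = 621 · 0.004474 · 0.0301 / 0.0002 = 418.1.
Re < 2300 → laminar flow, so f = 64/Re = 64/418.1 = 0.1531 (the turbulent correlation is not needed).
Darcy-Weisbach: ΔP = f(L/D)(ρV²/2) = 0.1531·(1290/0.0301)·(621·0.004474²/2) = 0.1531·4.286e+04·0.006214 = 40.77 Pa.
ΔP = 40.77 Pa = 4.08×10^-4 bar.

ΔP ≈ 4.08×10^-4 bar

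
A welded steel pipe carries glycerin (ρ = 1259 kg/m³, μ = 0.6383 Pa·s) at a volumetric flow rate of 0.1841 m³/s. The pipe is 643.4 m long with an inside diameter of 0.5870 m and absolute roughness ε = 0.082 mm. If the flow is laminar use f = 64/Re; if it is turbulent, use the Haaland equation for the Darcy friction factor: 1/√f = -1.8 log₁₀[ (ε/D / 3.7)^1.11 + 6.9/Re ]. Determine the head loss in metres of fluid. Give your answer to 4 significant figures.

Cross-sectional area A = πD²/4 = π(0.587)²/4 = 0.2706 m²; mean velocity V = Q/A = 0.1841/0.2706 = 0.6803 m/s.
Reynolds number Re = ρVD/μ = 1259 · 0.6803 · 0.587 / 0.638 = 787.6.
Re < 2300 → laminar flow, so f = 64/Re = 64/787.6 = 0.08126 (the turbulent correlation is not needed).
Darcy-Weisbach: ΔP = f(L/D)(ρV²/2) = 0.08126·(643.4/0.587)·(1259·0.6803²/2) = 0.08126·1096·291.3 = 2.595e+04 Pa.
Head loss h_f = ΔP/(ρg) = 2.595e+04/(1259·9.81) = 2.101 m.

h_f ≈ 2.101 m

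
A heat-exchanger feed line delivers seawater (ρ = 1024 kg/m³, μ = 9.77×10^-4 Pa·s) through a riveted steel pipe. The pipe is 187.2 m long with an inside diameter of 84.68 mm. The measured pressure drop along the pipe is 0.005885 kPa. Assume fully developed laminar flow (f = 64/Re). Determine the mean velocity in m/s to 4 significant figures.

V ≈ 0.007210 m/s

For laminar flow, f = 64/Re with Re = ρVD/μ, so Darcy-Weisbach reduces to ΔP = 32μLV/D². Solving for V: V = ΔP·D²/(32μL) = 5.885·(0.08468)²/(32·0.000977·187.2) = 0.00721 m/s.
Check: Re = ρVD/μ = 1024·0.00721·0.08468/0.000977 = 639.9 < 2300, so the laminar assumption holds.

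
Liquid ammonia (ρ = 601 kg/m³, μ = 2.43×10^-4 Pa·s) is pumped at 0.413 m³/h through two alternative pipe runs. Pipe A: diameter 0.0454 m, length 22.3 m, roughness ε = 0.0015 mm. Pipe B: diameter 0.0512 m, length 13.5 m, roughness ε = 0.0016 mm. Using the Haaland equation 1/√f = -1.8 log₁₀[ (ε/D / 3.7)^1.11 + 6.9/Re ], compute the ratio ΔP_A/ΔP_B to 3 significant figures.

ΔP_A/ΔP_B ≈ 2.91

Pipe A: V = Q/A = 0.0001147/0.001619 = 0.07087 m/s; Re = 7957; ε/D = 3.3e-05; Haaland → f = 0.03295; ΔP_A = f(L/D)(ρV²/2) = 24.42 Pa.
Pipe B: V = Q/A = 0.0001147/0.002059 = 0.05572 m/s; Re = 7056; ε/D = 3.13e-05; Haaland → f = 0.0341; ΔP_B = f(L/D)(ρV²/2) = 8.388 Pa.
ΔP_A/ΔP_B = 24.42/8.388 = 2.91.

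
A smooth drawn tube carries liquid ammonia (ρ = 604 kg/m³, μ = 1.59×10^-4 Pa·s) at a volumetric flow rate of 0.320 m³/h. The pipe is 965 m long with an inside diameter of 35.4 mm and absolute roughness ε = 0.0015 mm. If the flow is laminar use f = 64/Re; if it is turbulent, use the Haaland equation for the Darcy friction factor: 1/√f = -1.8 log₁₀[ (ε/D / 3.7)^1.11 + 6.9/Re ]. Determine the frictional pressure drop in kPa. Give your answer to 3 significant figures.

ΔP ≈ 1.97 kPa

Q = 0.320 m³/h = 0.320/3600 = 8.889e-05 m³/s.
Cross-sectional area A = πD²/4 = π(0.0354)²/4 = 0.0009842 m²; mean velocity V = Q/A = 8.889e-05/0.0009842 = 0.09031 m/s.
Reynolds number Re = ρVD/μ = 604 · 0.09031 · 0.0354 / 0.000159 = 1.214e+04.
Re > 4000 → turbulent. Relative roughness ε/D = 1.5e-06/0.0354 = 4.24e-05. Haaland: 1/√f = -1.8 log₁₀[(4.24e-05/3.7)^1.11 + 6.9/1.214e+04] = -1.8 log₁₀[3.28e-06 + 0.000568] = 5.837, so f = 0.02935.
Darcy-Weisbach: ΔP = f(L/D)(ρV²/2) = 0.02935·(965/0.0354)·(604·0.09031²/2) = 0.02935·2.726e+04·2.463 = 1971 Pa.
ΔP = 1971 Pa = 1.97 kPa.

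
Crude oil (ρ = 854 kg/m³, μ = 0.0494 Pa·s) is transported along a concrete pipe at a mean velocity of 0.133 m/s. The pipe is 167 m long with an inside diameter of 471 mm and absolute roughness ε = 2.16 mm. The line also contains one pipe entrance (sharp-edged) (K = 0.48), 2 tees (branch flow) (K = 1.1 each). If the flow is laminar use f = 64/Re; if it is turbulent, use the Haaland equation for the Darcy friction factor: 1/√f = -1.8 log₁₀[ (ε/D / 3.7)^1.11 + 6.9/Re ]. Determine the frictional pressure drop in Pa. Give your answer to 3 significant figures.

Reynolds number Re = ρVD/μ = 854 · 0.133 · 0.471 / 0.0494 = 1083.
Re < 2300 → laminar flow, so f = 64/Re = 64/1083 = 0.0591 (the turbulent correlation is not needed).
Total minor-loss coefficient ΣK = 1·0.48 + 2·1.1 = 2.68.
ΔP = [f·L/D + ΣK]·(ρV²/2) = [0.0591·167/0.471 + 2.68]·(854·0.133²/2) = [20.95 + 2.68]·7.553 = 178.5 Pa.

ΔP ≈ 179 Pa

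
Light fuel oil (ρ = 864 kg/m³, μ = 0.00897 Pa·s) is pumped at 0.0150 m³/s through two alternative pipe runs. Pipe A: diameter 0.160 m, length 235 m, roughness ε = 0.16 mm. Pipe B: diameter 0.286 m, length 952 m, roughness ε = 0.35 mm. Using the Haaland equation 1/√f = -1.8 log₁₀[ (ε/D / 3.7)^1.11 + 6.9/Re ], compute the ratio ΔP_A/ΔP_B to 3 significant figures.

Pipe A: V = Q/A = 0.015/0.02011 = 0.746 m/s; Re = 1.15e+04; ε/D = 0.001; Haaland → f = 0.03113; ΔP_A = f(L/D)(ρV²/2) = 1.099e+04 Pa.
Pipe B: V = Q/A = 0.015/0.06424 = 0.2335 m/s; Re = 6432; ε/D = 0.00122; Haaland → f = 0.03626; ΔP_B = f(L/D)(ρV²/2) = 2843 Pa.
ΔP_A/ΔP_B = 1.099e+04/2843 = 3.87.

ΔP_A/ΔP_B ≈ 3.87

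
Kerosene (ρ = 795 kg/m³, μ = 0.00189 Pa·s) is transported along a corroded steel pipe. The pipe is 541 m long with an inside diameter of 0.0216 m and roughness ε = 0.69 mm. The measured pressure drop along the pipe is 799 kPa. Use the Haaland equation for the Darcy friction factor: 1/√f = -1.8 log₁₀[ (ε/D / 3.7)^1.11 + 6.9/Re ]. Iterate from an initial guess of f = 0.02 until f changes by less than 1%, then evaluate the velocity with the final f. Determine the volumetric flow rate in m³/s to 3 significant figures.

Q ≈ 4.18×10^-4 m³/s

Rearranging Darcy-Weisbach: V = √(2·ΔP·D/(f·L·ρ)). With ε/D = 0.00069/0.0216 = 0.0319, iterate starting from f = 0.02:
  f = 0.02 → V = √(2·7.99e+05·0.0216/(0.02·541·795)) = 2.003 m/s; Re = ρVD/μ = 1.82e+04; f → 0.06044
  f = 0.06044 → V = 1.152 m/s; Re = 1.047e+04; f → 0.06161
  f = 0.06161 → V = 1.141 m/s; Re = 1.037e+04; f → 0.06164
Converged (Δf/f < 1%). With the final f = 0.06164: V = √(2·7.99e+05·0.0216/(0.06164·541·795)) = 1.141 m/s.
Q = V·A = 1.141·(π/4·0.0216²) = 0.0004181 m³/s = 4.18×10^-4 m³/s.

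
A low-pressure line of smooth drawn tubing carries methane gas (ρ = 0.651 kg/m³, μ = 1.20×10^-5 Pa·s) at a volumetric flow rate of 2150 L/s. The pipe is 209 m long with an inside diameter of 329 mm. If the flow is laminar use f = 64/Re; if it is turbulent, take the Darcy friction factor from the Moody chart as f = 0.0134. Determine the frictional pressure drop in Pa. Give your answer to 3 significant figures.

Q = 2150 L/s = 2150/1000 = 2.15 m³/s.
Cross-sectional area A = πD²/4 = π(0.329)²/4 = 0.08501 m²; mean velocity V = Q/A = 2.15/0.08501 = 25.29 m/s.
Reynolds number Re = ρVD/μ = 0.651 · 25.29 · 0.329 / 1.2e-05 = 4.514e+05.
Re > 4000 → turbulent; use the Moody-chart value f = 0.0134.
Darcy-Weisbach: ΔP = f(L/D)(ρV²/2) = 0.0134·(209/0.329)·(0.651·25.29²/2) = 0.0134·635.3·208.2 = 1772 Pa.

ΔP ≈ 1770 Pa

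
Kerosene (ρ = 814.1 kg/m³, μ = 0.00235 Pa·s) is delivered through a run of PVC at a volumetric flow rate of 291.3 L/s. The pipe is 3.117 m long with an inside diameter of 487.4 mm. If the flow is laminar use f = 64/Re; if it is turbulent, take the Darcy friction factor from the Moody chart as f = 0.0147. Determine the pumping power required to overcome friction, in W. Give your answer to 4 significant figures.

Q = 291.3 L/s = 291.3/1000 = 0.2913 m³/s.
Cross-sectional area A = πD²/4 = π(0.4874)²/4 = 0.1866 m²; mean velocity V = Q/A = 0.2913/0.1866 = 1.561 m/s.
Reynolds number Re = ρVD/μ = 814.1 · 1.561 · 0.4874 / 0.00235 = 2.636e+05.
Re > 4000 → turbulent; use the Moody-chart value f = 0.0147.
Darcy-Weisbach: ΔP = f(L/D)(ρV²/2) = 0.0147·(3.117/0.4874)·(814.1·1.561²/2) = 0.0147·6.395·992.2 = 93.28 Pa.
Pumping power P = QΔP = 0.2913·93.28 = 27.172 W = 27.17 W.

P ≈ 27.17 W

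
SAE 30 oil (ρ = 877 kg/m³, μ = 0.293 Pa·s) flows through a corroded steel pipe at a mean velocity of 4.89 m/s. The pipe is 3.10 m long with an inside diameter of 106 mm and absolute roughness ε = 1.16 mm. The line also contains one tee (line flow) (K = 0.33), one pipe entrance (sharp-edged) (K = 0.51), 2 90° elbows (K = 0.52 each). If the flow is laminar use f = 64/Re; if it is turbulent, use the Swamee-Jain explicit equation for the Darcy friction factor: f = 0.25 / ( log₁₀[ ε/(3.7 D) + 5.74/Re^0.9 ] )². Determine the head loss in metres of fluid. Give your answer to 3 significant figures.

Reynolds number Re = ρVD/μ = 877 · 4.89 · 0.106 / 0.293 = 1551.
Re < 2300 → laminar flow, so f = 64/Re = 64/1551 = 0.04125 (the turbulent correlation is not needed).
Total minor-loss coefficient ΣK = 1·0.33 + 1·0.51 + 2·0.52 = 1.88.
ΔP = [f·L/D + ΣK]·(ρV²/2) = [0.04125·3.1/0.106 + 1.88]·(877·4.89²/2) = [1.206 + 1.88]·1.049e+04 = 3.236e+04 Pa.
Head loss h_f = ΔP/(ρg) = 3.236e+04/(877·9.81) = 3.76 m.

h_f ≈ 3.76 m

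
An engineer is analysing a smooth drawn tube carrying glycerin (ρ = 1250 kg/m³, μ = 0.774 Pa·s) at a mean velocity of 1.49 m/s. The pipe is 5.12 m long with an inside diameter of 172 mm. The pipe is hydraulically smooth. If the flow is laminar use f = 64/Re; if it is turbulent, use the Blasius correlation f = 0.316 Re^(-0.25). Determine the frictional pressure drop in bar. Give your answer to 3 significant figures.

ΔP ≈ 0.0639 bar

Reynolds number Re = ρVD/μ = 1250 · 1.49 · 0.172 / 0.774 = 413.9.
Re < 2300 → laminar flow, so f = 64/Re = 64/413.9 = 0.1546 (the turbulent correlation is not needed).
Darcy-Weisbach: ΔP = f(L/D)(ρV²/2) = 0.1546·(5.12/0.172)·(1250·1.49²/2) = 0.1546·29.77·1388 = 6387 Pa.
ΔP = 6387 Pa = 0.0639 bar.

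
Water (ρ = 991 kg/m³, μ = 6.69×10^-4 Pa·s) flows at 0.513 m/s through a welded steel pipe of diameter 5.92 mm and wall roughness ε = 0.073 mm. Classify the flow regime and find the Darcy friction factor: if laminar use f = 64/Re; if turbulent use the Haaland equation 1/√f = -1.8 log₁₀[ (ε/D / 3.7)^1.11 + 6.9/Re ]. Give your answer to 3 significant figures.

Re = ρVD/μ = 991·0.513·0.00592/0.000669 = 4499.
Re > 4000 → turbulent. ε/D = 7.3e-05/0.00592 = 0.0123; Haaland: 1/√f = -1.8 log₁₀[0.00178 + 0.00153] = 4.464, so f = 0.05019.

f ≈ 0.0502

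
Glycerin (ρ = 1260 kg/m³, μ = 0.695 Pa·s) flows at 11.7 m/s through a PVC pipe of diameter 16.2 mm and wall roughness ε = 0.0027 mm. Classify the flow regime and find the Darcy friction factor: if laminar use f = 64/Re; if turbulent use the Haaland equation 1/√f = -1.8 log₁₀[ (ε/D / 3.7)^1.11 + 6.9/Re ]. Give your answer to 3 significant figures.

f ≈ 0.186

Re = ρVD/μ = 1260·11.7·0.0162/0.695 = 343.6.
Re < 2300 → laminar, so f = 64/Re = 0.1862 (roughness is irrelevant in laminar flow).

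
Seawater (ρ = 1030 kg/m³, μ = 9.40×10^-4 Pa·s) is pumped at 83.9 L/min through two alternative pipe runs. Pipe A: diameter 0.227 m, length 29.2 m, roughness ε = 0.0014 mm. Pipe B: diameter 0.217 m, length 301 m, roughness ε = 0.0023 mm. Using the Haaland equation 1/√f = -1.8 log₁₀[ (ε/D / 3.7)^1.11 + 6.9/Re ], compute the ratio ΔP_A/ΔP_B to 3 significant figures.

Pipe A: V = Q/A = 0.001398/0.04047 = 0.03455 m/s; Re = 8594; ε/D = 6.17e-06; Haaland → f = 0.03222; ΔP_A = f(L/D)(ρV²/2) = 2.548 Pa.
Pipe B: V = Q/A = 0.001398/0.03698 = 0.03781 m/s; Re = 8990; ε/D = 1.06e-05; Haaland → f = 0.03182; ΔP_B = f(L/D)(ρV²/2) = 32.49 Pa.
ΔP_A/ΔP_B = 2.548/32.49 = 0.0784.

ΔP_A/ΔP_B ≈ 0.0784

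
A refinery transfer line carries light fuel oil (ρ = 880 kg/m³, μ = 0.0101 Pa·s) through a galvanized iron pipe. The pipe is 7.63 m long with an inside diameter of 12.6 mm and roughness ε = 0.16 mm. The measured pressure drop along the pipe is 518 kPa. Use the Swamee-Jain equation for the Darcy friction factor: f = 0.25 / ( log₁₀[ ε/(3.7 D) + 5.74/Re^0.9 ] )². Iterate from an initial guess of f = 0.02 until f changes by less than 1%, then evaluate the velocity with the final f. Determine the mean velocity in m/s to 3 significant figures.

V ≈ 6.32 m/s

Rearranging Darcy-Weisbach: V = √(2·ΔP·D/(f·L·ρ)). With ε/D = 0.00016/0.0126 = 0.0127, iterate starting from f = 0.02:
  f = 0.02 → V = √(2·5.18e+05·0.0126/(0.02·7.63·880)) = 9.859 m/s; Re = ρVD/μ = 1.082e+04; f → 0.04641
  f = 0.04641 → V = 6.473 m/s; Re = 7106; f → 0.04859
  f = 0.04859 → V = 6.325 m/s; Re = 6944; f → 0.04874
Converged (Δf/f < 1%). With the final f = 0.04874: V = √(2·5.18e+05·0.0126/(0.04874·7.63·880)) = 6.316 m/s.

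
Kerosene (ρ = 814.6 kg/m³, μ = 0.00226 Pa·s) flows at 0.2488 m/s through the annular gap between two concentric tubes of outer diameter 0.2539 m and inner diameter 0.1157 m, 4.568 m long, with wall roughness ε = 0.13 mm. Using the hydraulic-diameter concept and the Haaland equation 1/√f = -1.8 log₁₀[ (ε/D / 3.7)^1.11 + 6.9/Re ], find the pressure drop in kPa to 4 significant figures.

ΔP ≈ 0.02542 kPa

Hydraulic diameter D_h = 4A/P = D_o - D_i = 0.2539 - 0.1157 = 0.1382 m.
Re = ρVD_h/μ = 814.6·0.2488·0.1382/0.00226 = 1.239e+04.
ε/D_h = 0.00013/0.1382 = 0.000941; Haaland gives 1/√f = -1.8 log₁₀[0.000102+0.000557] = 5.726, so f = 0.0305.
ΔP = f(L/D_h)(ρV²/2) = 0.0305·4.568/0.1382·25.21 = 25.42 Pa.
ΔP = 0.02542 kPa.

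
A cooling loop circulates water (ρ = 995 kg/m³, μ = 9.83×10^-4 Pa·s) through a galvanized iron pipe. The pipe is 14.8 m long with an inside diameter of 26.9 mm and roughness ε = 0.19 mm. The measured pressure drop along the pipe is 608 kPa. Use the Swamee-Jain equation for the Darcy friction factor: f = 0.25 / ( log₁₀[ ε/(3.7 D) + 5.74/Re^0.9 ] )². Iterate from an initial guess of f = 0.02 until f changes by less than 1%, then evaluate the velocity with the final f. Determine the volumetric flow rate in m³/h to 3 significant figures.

Q ≈ 16.5 m³/h

Rearranging Darcy-Weisbach: V = √(2·ΔP·D/(f·L·ρ)). With ε/D = 0.00019/0.0269 = 0.00706, iterate starting from f = 0.02:
  f = 0.02 → V = √(2·6.08e+05·0.0269/(0.02·14.8·995)) = 10.54 m/s; Re = ρVD/μ = 2.87e+05; f → 0.0342
  f = 0.0342 → V = 8.059 m/s; Re = 2.194e+05; f → 0.03431
Converged (Δf/f < 1%). With the final f = 0.03431: V = √(2·6.08e+05·0.0269/(0.03431·14.8·995)) = 8.046 m/s.
Q = V·A = 8.046·(π/4·0.0269²) = 0.004573 m³/s = 16.5 m³/h.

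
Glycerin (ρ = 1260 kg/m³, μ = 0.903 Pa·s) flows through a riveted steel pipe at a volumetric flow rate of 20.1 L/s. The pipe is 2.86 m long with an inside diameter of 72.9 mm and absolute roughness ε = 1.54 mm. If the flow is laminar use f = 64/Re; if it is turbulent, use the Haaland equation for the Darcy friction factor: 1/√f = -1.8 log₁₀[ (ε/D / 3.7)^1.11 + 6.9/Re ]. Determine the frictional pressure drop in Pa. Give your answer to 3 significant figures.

ΔP ≈ 74900 Pa

Q = 20.1 L/s = 20.1/1000 = 0.0201 m³/s.
Cross-sectional area A = πD²/4 = π(0.0729)²/4 = 0.004174 m²; mean velocity V = Q/A = 0.0201/0.004174 = 4.816 m/s.
Reynolds number Re = ρVD/μ = 1260 · 4.816 · 0.0729 / 0.903 = 489.8.
Re < 2300 → laminar flow, so f = 64/Re = 64/489.8 = 0.1307 (the turbulent correlation is not needed).
Darcy-Weisbach: ΔP = f(L/D)(ρV²/2) = 0.1307·(2.86/0.0729)·(1260·4.816²/2) = 0.1307·39.23·1.461e+04 = 7.489e+04 Pa.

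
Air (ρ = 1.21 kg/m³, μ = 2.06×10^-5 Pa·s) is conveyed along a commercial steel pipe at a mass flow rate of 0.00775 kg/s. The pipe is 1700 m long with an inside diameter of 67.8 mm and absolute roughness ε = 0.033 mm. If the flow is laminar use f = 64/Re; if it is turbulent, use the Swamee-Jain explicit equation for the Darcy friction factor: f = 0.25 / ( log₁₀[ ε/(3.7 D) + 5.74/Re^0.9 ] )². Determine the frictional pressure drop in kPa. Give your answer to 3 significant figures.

ΔP ≈ 1.67 kPa

A = πD²/4 = π(0.0678)²/4 = 0.00361 m²; mean velocity V = ṁ/(ρA) = 0.00775/(1.21 · 0.00361) = 1.774 m/s.
Reynolds number Re = ρVD/μ = 1.21 · 1.774 · 0.0678 / 2.06e-05 = 7065.
Re > 4000 → turbulent. Relative roughness ε/D = 3.3e-05/0.0678 = 0.000487. Swamee-Jain: f = 0.25/(log₁₀[0.000487/3.7 + 5.74/7065^0.9])² = 0.25/(log₁₀[0.000132 + 0.00197])² = 0.25/(-2.677)² = 0.03488.
Darcy-Weisbach: ΔP = f(L/D)(ρV²/2) = 0.03488·(1700/0.0678)·(1.21·1.774²/2) = 0.03488·2.507e+04·1.904 = 1665 Pa.
ΔP = 1665 Pa = 1.67 kPa.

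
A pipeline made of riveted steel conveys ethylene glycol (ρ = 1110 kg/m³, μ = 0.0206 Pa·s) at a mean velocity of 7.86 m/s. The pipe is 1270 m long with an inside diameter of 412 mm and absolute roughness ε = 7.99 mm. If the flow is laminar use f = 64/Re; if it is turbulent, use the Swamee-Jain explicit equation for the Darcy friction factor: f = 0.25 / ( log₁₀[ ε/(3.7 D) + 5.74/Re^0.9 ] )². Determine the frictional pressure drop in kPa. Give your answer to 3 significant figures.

ΔP ≈ 5120 kPa

Reynolds number Re = ρVD/μ = 1110 · 7.86 · 0.412 / 0.0206 = 1.745e+05.
Re > 4000 → turbulent. Relative roughness ε/D = 0.00799/0.412 = 0.0194. Swamee-Jain: f = 0.25/(log₁₀[0.0194/3.7 + 5.74/1.745e+05^0.9])² = 0.25/(log₁₀[0.00524 + 0.00011])² = 0.25/(-2.272)² = 0.04845.
Darcy-Weisbach: ΔP = f(L/D)(ρV²/2) = 0.04845·(1270/0.412)·(1110·7.86²/2) = 0.04845·3083·3.429e+04 = 5.121e+06 Pa.
ΔP = 5.121e+06 Pa = 5120 kPa.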